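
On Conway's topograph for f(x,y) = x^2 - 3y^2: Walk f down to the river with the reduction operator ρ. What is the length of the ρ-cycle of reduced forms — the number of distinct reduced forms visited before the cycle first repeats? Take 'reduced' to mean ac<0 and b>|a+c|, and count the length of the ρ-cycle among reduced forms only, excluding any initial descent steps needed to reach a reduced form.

D = 12, ⌊√D⌋ = 3
descent: ρ → (-3,0,1)
descent: ρ → (1,2,-2)  [lands on river]
river: ρ → (-2,2,1)
ρ-cycle length = 2 (tail of 2 descent steps not counted)

2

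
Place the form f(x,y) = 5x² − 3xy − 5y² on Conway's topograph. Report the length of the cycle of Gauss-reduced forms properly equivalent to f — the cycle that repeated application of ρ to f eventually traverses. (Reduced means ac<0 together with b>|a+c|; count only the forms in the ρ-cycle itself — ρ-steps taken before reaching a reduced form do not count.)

D = 109, ⌊√D⌋ = 10
descent: ρ → (-5,3,5)  [lands on river]
river: ρ → (5,7,-3)
river: ρ → (-3,5,7)
river: ρ → (7,9,-1)
river: ρ → (-1,9,7)
river: ρ → (7,5,-3)
river: ρ → (-3,7,5)
river: ρ → (5,3,-5)
river: ρ → (-5,7,3)
river: ρ → (3,5,-7)
river: ρ → (-7,9,1)
river: ρ → (1,9,-7)
river: ρ → (-7,5,3)
river: ρ → (3,7,-5)
ρ-cycle length = 14 (tail of 1 descent step not counted)

14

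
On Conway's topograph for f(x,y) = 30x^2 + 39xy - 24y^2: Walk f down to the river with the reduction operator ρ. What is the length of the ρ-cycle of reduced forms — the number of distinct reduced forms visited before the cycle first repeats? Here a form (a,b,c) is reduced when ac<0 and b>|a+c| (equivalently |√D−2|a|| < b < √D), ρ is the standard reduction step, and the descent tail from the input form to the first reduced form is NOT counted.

D = 4401, ⌊√D⌋ = 66
river: ρ → (-24,57,12)
river: ρ → (12,63,-9)
river: ρ → (-9,63,12)
river: ρ → (12,57,-24)
river: ρ → (-24,39,30)
river: ρ → (30,21,-33)
river: ρ → (-33,45,18)
river: ρ → (18,63,-6)
river: ρ → (-6,57,48)
river: ρ → (48,39,-15)
river: ρ → (-15,51,30)
river: ρ → (30,9,-36)
river: ρ → (-36,63,3)
river: ρ → (3,63,-36)
river: ρ → (-36,9,30)
river: ρ → (30,51,-15)
river: ρ → (-15,39,48)
river: ρ → (48,57,-6)
river: ρ → (-6,63,18)
river: ρ → (18,45,-33)
river: ρ → (-33,21,30)
river: ρ → (30,39,-24)
ρ-cycle length = 22 (tail of 0 descent steps not counted)

22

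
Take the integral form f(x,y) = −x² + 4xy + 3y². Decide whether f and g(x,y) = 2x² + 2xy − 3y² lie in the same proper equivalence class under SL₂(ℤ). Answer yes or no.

D₁ = 28, D₂ = 28
river cycle of f (length 4): (3, 2, -2), (-2, 2, 3), (3, 4, -1), (-1, 4, 3)
river cycle of g (length 4): (-3, 4, 1), (1, 4, -3), (-3, 2, 2), (2, 2, -3)
cycles differ ⇒ inequivalent

no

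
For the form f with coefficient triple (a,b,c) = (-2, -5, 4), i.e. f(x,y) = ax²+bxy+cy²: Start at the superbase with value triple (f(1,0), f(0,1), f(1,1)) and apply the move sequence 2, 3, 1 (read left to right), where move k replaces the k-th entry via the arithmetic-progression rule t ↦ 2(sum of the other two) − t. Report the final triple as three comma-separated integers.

start (-2,4,-3) = (f(1,0),f(0,1),f(1,1))
replace slot 2: 2·((-2)+(-3)) − 4 = -14 → (-2,-14,-3)
replace slot 3: 2·((-2)+(-14)) − (-3) = -29 → (-2,-14,-29)
replace slot 1: 2·((-14)+(-29)) − (-2) = -84 → (-84,-14,-29)

-84,-14,-29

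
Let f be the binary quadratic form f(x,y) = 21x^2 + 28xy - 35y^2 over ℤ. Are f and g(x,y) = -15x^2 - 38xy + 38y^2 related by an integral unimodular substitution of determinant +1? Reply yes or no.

D₁ = 3724, D₂ = 3724
river cycle of f (length 6): (-35, 42, 14), (14, 42, -35), (-35, 28, 21), (21, 56, -7), (-7, 56, 21), (21, 28, -35)
river cycle of g (length 18): (38, 38, -15), (-15, 52, 17), (17, 50, -18), (-18, 58, 5), (5, 52, -51), (-51, 50, 6), (6, 58, -15), (-15, 32, 45), (45, 58, -2), (-2, 58, 45), … (8 more)
cycles differ ⇒ inequivalent

no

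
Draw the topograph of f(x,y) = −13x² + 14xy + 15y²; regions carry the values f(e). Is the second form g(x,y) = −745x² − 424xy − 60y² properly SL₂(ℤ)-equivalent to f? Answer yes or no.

D₁ = 976, D₂ = 976
river cycle of f (length 26): (15, 16, -12), (-12, 8, 19), (19, 30, -1), (-1, 30, 19), (19, 8, -12), (-12, 16, 15), (15, 14, -13), (-13, 12, 16), (16, 20, -9), (-9, 16, 20), … (16 more)
river cycle of g (length 26): (-9, 20, 16), (16, 12, -13), (-13, 14, 15), (15, 16, -12), (-12, 8, 19), (19, 30, -1), (-1, 30, 19), (19, 8, -12), (-12, 16, 15), (15, 14, -13), … (16 more)
cycles coincide ⇒ equivalent

yes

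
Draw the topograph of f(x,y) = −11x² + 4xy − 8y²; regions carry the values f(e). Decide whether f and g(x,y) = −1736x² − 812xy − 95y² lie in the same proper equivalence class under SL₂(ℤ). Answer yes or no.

D₁ = -336, D₂ = -336
f is negative-definite; reduce −f:
−f: flip: (11,-4,8)→(8,4,11)
−f: reduced (well bottom): (8,4,11) with a≤c, −a<b≤a
flip sign back: reduced form of f is (-8,-4,-11)
g is negative-definite; reduce −g:
−g: flip: (1736,812,95)→(95,-812,1736)
−g: translate: b→-52 (≡-812 mod 190), so (95,-812,1736)→(95,-52,8)
−g: flip: (95,-52,8)→(8,52,95)
−g: translate: b→4 (≡52 mod 16), so (8,52,95)→(8,4,11)
−g: reduced (well bottom): (8,4,11) with a≤c, −a<b≤a
flip sign back: reduced form of g is (-8,-4,-11)
reduced forms (-8, -4, -11) vs (-8, -4, -11) ⇒ equivalent

yes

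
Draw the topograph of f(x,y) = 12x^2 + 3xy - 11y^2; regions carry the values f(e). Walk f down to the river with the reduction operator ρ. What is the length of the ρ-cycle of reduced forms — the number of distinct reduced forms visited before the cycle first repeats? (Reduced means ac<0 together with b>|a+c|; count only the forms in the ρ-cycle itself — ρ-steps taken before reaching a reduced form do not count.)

D = 537, ⌊√D⌋ = 23
river: ρ → (-11,19,4)
river: ρ → (4,21,-6)
river: ρ → (-6,15,13)
river: ρ → (13,11,-8)
river: ρ → (-8,21,3)
river: ρ → (3,21,-8)
river: ρ → (-8,11,13)
river: ρ → (13,15,-6)
river: ρ → (-6,21,4)
river: ρ → (4,19,-11)
river: ρ → (-11,3,12)
river: ρ → (12,21,-2)
river: ρ → (-2,23,1)
river: ρ → (1,23,-2)
river: ρ → (-2,21,12)
river: ρ → (12,3,-11)
ρ-cycle length = 16 (tail of 0 descent steps not counted)

16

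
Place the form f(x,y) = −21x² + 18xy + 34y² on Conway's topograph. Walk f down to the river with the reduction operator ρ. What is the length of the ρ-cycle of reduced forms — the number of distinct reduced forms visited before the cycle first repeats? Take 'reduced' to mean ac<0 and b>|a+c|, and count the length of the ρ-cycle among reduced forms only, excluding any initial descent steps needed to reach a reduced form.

D = 3180, ⌊√D⌋ = 56
river: ρ → (34,50,-5)
river: ρ → (-5,50,34)
river: ρ → (34,18,-21)
river: ρ → (-21,24,31)
river: ρ → (31,38,-14)
river: ρ → (-14,46,19)
river: ρ → (19,30,-30)
river: ρ → (-30,30,19)
river: ρ → (19,46,-14)
river: ρ → (-14,38,31)
river: ρ → (31,24,-21)
river: ρ → (-21,18,34)
ρ-cycle length = 12 (tail of 0 descent steps not counted)

12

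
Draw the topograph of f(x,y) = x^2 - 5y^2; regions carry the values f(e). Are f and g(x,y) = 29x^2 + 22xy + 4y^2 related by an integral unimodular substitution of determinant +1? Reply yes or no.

D₁ = 20, D₂ = 20
river cycle of f (length 2): (1, 4, -1), (-1, 4, 1)
river cycle of g (length 2): (-1, 4, 1), (1, 4, -1)
cycles coincide ⇒ equivalent

yes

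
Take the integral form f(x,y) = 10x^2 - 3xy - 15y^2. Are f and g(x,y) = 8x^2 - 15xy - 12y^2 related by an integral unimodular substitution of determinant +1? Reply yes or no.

D₁ = 609, D₂ = 609
river cycle of f (length 16): (10, 17, -8), (-8, 15, 12), (12, 9, -11), (-11, 13, 10), (10, 7, -14), (-14, 21, 3), (3, 21, -14), (-14, 7, 10), (10, 13, -11), (-11, 9, 12), … (6 more)
river cycle of g (length 16): (-12, 15, 8), (8, 17, -10), (-10, 23, 2), (2, 21, -21), (-21, 21, 2), (2, 23, -10), (-10, 17, 8), (8, 15, -12), (-12, 9, 11), (11, 13, -10), … (6 more)
cycles differ ⇒ inequivalent

no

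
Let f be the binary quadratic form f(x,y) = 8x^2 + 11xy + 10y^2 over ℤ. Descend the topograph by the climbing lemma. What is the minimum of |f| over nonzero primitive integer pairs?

translate: b→-5 (≡11 mod 16), so (8,11,10)→(8,-5,7)
flip: (8,-5,7)→(7,5,8)
reduced (well bottom): (7,5,8) with a≤c, −a<b≤a
well minimum = a = 7

7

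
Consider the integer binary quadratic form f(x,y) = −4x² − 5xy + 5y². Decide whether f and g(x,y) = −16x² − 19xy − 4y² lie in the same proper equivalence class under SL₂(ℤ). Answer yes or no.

D₁ = 105, D₂ = 105
river cycle of f (length 6): (5, 5, -4), (-4, 3, 6), (6, 9, -1), (-1, 9, 6), (6, 3, -4), (-4, 5, 5)
river cycle of g (length 6): (-4, 3, 6), (6, 9, -1), (-1, 9, 6), (6, 3, -4), (-4, 5, 5), (5, 5, -4)
cycles coincide ⇒ equivalent

yes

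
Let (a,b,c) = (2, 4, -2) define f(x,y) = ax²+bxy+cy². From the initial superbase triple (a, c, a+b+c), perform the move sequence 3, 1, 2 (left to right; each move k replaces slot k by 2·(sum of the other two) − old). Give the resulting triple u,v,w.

start (2,-2,4) = (f(1,0),f(0,1),f(1,1))
replace slot 3: 2·(2+(-2)) − 4 = -4 → (2,-2,-4)
replace slot 1: 2·((-2)+(-4)) − 2 = -14 → (-14,-2,-4)
replace slot 2: 2·((-14)+(-4)) − (-2) = -34 → (-14,-34,-4)

-14,-34,-4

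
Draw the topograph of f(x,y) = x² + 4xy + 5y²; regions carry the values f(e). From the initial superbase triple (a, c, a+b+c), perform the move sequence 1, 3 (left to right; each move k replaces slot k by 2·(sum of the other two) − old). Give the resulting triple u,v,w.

start (1,5,10) = (f(1,0),f(0,1),f(1,1))
replace slot 1: 2·(5+10) − 1 = 29 → (29,5,10)
replace slot 3: 2·(29+5) − 10 = 58 → (29,5,58)

29,5,58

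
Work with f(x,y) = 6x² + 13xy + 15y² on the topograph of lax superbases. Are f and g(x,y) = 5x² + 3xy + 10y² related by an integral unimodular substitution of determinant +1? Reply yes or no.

D₁ = -191, D₂ = -191
f: translate: b→1 (≡13 mod 12), so (6,13,15)→(6,1,8)
f: reduced (well bottom): (6,1,8) with a≤c, −a<b≤a
g: reduced (well bottom): (5,3,10) with a≤c, −a<b≤a
reduced forms (6, 1, 8) vs (5, 3, 10) ⇒ inequivalent

no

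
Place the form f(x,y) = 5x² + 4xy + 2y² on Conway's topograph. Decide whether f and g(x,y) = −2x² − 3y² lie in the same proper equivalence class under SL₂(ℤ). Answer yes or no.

D₁ = -24, D₂ = -24
f: flip: (5,4,2)→(2,-4,5)
f: translate: b→0 (≡-4 mod 4), so (2,-4,5)→(2,0,3)
f: reduced (well bottom): (2,0,3) with a≤c, −a<b≤a
g is negative-definite; reduce −g:
−g: reduced (well bottom): (2,0,3) with a≤c, −a<b≤a
flip sign back: reduced form of g is (-2,0,-3)
reduced forms (2, 0, 3) vs (-2, 0, -3) ⇒ inequivalent

no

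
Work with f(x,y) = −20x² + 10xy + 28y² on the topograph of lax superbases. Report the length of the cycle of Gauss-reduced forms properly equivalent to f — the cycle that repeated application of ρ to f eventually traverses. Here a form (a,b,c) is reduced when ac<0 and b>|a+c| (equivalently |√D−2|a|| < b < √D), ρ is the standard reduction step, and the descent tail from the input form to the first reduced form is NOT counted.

D = 2340, ⌊√D⌋ = 48
river: ρ → (28,46,-2)
river: ρ → (-2,46,28)
river: ρ → (28,10,-20)
river: ρ → (-20,30,18)
river: ρ → (18,42,-8)
river: ρ → (-8,38,28)
river: ρ → (28,18,-18)
river: ρ → (-18,18,28)
river: ρ → (28,38,-8)
river: ρ → (-8,42,18)
river: ρ → (18,30,-20)
river: ρ → (-20,10,28)
ρ-cycle length = 12 (tail of 0 descent steps not counted)

12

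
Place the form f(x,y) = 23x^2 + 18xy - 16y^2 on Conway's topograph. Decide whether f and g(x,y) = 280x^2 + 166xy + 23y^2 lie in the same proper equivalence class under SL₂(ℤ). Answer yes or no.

D₁ = 1796, D₂ = 1796
river cycle of f (length 34): (-16, 14, 25), (25, 36, -5), (-5, 34, 32), (32, 30, -7), (-7, 40, 7), (7, 30, -32), (-32, 34, 5), (5, 36, -25), (-25, 14, 16), (16, 18, -23), … (24 more)
river cycle of g (length 34): (23, 18, -16), (-16, 14, 25), (25, 36, -5), (-5, 34, 32), (32, 30, -7), (-7, 40, 7), (7, 30, -32), (-32, 34, 5), (5, 36, -25), (-25, 14, 16), … (24 more)
cycles coincide ⇒ equivalent

yes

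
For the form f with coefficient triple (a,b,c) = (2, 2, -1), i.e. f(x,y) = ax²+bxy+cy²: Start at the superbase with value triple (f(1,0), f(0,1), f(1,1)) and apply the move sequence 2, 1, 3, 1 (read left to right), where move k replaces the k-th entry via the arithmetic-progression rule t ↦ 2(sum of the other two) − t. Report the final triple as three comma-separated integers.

start (2,-1,3) = (f(1,0),f(0,1),f(1,1))
replace slot 2: 2·(2+3) − (-1) = 11 → (2,11,3)
replace slot 1: 2·(11+3) − 2 = 26 → (26,11,3)
replace slot 3: 2·(26+11) − 3 = 71 → (26,11,71)
replace slot 1: 2·(11+71) − 26 = 138 → (138,11,71)

138,11,71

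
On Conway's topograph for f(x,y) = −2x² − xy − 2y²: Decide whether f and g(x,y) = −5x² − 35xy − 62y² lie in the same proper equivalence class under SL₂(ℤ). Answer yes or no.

D₁ = -15, D₂ = -15
f is negative-definite; reduce −f:
−f: reduced (well bottom): (2,1,2) with a≤c, −a<b≤a
flip sign back: reduced form of f is (-2,-1,-2)
g is negative-definite; reduce −g:
−g: translate: b→5 (≡35 mod 10), so (5,35,62)→(5,5,2)
−g: flip: (5,5,2)→(2,-5,5)
−g: translate: b→-1 (≡-5 mod 4), so (2,-5,5)→(2,-1,2)
−g: flip: (2,-1,2)→(2,1,2)
−g: reduced (well bottom): (2,1,2) with a≤c, −a<b≤a
flip sign back: reduced form of g is (-2,-1,-2)
reduced forms (-2, -1, -2) vs (-2, -1, -2) ⇒ equivalent

yes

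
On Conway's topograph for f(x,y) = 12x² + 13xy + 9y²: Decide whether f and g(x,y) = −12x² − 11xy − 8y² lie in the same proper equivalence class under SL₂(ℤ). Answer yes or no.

D₁ = -263, D₂ = -263
f: translate: b→-11 (≡13 mod 24), so (12,13,9)→(12,-11,8)
f: flip: (12,-11,8)→(8,11,12)
f: translate: b→-5 (≡11 mod 16), so (8,11,12)→(8,-5,9)
f: reduced (well bottom): (8,-5,9) with a≤c, −a<b≤a
g is negative-definite; reduce −g:
−g: flip: (12,11,8)→(8,-11,12)
−g: translate: b→5 (≡-11 mod 16), so (8,-11,12)→(8,5,9)
−g: reduced (well bottom): (8,5,9) with a≤c, −a<b≤a
flip sign back: reduced form of g is (-8,-5,-9)
reduced forms (8, -5, 9) vs (-8, -5, -9) ⇒ inequivalent

no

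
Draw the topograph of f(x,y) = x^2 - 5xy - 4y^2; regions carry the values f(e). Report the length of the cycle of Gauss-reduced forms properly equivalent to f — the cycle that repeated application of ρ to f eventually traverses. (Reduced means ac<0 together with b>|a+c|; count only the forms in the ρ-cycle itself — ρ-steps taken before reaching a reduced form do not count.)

D = 41, ⌊√D⌋ = 6
descent: ρ → (-4,5,1)  [lands on river]
river: ρ → (1,5,-4)
river: ρ → (-4,3,2)
river: ρ → (2,5,-2)
river: ρ → (-2,3,4)
river: ρ → (4,5,-1)
river: ρ → (-1,5,4)
river: ρ → (4,3,-2)
river: ρ → (-2,5,2)
river: ρ → (2,3,-4)
ρ-cycle length = 10 (tail of 1 descent step not counted)

10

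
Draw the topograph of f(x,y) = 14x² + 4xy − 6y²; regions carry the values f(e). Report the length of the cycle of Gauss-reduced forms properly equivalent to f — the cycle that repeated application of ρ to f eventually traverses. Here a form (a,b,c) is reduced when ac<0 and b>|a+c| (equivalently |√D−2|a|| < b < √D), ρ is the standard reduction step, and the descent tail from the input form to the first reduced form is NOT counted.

D = 352, ⌊√D⌋ = 18
descent: ρ → (-6,8,12)  [lands on river]
river: ρ → (12,16,-2)
river: ρ → (-2,16,12)
river: ρ → (12,8,-6)
river: ρ → (-6,16,4)
river: ρ → (4,16,-6)
ρ-cycle length = 6 (tail of 1 descent step not counted)

6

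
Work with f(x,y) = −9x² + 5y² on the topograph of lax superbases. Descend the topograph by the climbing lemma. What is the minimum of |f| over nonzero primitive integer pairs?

descent: ρ → (5,10,-4)  [lands on river]
river: ρ → (-4,6,9)
river: ρ → (9,12,-1)
river: ρ → (-1,12,9)
river: ρ → (9,6,-4)
river: ρ → (-4,10,5)
closes: descent 1, river 6
min |a| on river = 1

1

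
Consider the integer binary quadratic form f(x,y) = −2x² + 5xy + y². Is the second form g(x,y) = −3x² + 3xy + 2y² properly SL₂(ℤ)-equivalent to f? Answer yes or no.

D₁ = 33, D₂ = 33
river cycle of f (length 4): (1, 5, -2), (-2, 3, 3), (3, 3, -2), (-2, 5, 1)
river cycle of g (length 4): (2, 5, -1), (-1, 5, 2), (2, 3, -3), (-3, 3, 2)
cycles differ ⇒ inequivalent

no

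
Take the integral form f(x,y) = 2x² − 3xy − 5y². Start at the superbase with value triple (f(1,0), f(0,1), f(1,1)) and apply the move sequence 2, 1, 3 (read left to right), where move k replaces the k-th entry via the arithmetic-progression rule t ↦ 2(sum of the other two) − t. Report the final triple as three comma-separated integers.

start (2,-5,-6) = (f(1,0),f(0,1),f(1,1))
replace slot 2: 2·(2+(-6)) − (-5) = -3 → (2,-3,-6)
replace slot 1: 2·((-3)+(-6)) − 2 = -20 → (-20,-3,-6)
replace slot 3: 2·((-20)+(-3)) − (-6) = -40 → (-20,-3,-40)

-20,-3,-40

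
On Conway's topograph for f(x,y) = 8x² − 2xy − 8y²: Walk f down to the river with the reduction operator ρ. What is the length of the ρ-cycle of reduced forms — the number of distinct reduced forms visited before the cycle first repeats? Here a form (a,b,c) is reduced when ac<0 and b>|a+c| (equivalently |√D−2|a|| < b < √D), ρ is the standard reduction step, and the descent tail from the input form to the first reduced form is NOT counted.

D = 260, ⌊√D⌋ = 16
descent: ρ → (-8,2,8)  [lands on river]
river: ρ → (8,14,-2)
river: ρ → (-2,14,8)
river: ρ → (8,2,-8)
river: ρ → (-8,14,2)
river: ρ → (2,14,-8)
ρ-cycle length = 6 (tail of 1 descent step not counted)

6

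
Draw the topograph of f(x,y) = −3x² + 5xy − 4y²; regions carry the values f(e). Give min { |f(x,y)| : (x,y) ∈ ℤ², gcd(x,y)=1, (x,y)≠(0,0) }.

translate: b→1 (≡-5 mod 6), so (3,-5,4)→(3,1,2)
flip: (3,1,2)→(2,-1,3)
reduced (well bottom): (2,-1,3) with a≤c, −a<b≤a
well minimum |f| = |-2| = 2 (negative-definite)

2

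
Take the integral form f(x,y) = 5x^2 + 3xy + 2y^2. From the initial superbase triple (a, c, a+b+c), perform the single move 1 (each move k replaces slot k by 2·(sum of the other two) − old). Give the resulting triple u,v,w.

start (5,2,10) = (f(1,0),f(0,1),f(1,1))
replace slot 1: 2·(2+10) − 5 = 19 → (19,2,10)

19,2,10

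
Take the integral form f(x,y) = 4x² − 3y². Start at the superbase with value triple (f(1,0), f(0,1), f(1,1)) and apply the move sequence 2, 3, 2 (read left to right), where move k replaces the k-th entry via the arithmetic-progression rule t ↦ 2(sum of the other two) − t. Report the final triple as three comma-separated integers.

start (4,-3,1) = (f(1,0),f(0,1),f(1,1))
replace slot 2: 2·(4+1) − (-3) = 13 → (4,13,1)
replace slot 3: 2·(4+13) − 1 = 33 → (4,13,33)
replace slot 2: 2·(4+33) − 13 = 61 → (4,61,33)

4,61,33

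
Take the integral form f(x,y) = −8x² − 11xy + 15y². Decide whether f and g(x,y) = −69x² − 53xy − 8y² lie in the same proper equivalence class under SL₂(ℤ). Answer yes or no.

D₁ = 601, D₂ = 601
river cycle of f (length 66): (15, 11, -8), (-8, 21, 5), (5, 19, -12), (-12, 5, 12), (12, 19, -5), (-5, 21, 8), (8, 11, -15), (-15, 19, 4), (4, 21, -10), (-10, 19, 6), … (56 more)
river cycle of g (length 66): (-8, 21, 5), (5, 19, -12), (-12, 5, 12), (12, 19, -5), (-5, 21, 8), (8, 11, -15), (-15, 19, 4), (4, 21, -10), (-10, 19, 6), (6, 17, -13), … (56 more)
cycles coincide ⇒ equivalent

yes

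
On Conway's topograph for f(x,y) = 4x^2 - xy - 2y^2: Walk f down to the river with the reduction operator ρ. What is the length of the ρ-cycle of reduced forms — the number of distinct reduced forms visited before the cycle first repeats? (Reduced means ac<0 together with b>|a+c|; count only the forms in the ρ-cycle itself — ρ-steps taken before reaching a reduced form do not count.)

D = 33, ⌊√D⌋ = 5
descent: ρ → (-2,5,1)  [lands on river]
river: ρ → (1,5,-2)
river: ρ → (-2,3,3)
river: ρ → (3,3,-2)
ρ-cycle length = 4 (tail of 1 descent step not counted)

4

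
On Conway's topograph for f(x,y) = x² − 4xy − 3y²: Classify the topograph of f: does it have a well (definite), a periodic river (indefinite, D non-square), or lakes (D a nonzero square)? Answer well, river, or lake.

D = b²−4ac = (-4)² − 4·1·(-3) = 28
D > 0 non-square ⇒ indefinite ⇒ periodic river

river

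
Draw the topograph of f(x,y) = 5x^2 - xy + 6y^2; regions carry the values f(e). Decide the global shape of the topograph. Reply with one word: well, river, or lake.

D = b²−4ac = (-1)² − 4·5·6 = -119
D < 0 ⇒ definite ⇒ every region one sign ⇒ single well

well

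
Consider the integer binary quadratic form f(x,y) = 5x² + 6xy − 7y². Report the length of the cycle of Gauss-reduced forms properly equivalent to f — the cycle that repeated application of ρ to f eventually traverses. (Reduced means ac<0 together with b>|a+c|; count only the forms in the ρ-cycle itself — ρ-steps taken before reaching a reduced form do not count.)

D = 176, ⌊√D⌋ = 13
river: ρ → (-7,8,4)
river: ρ → (4,8,-7)
river: ρ → (-7,6,5)
river: ρ → (5,4,-8)
river: ρ → (-8,12,1)
river: ρ → (1,12,-8)
river: ρ → (-8,4,5)
river: ρ → (5,6,-7)
ρ-cycle length = 8 (tail of 0 descent steps not counted)

8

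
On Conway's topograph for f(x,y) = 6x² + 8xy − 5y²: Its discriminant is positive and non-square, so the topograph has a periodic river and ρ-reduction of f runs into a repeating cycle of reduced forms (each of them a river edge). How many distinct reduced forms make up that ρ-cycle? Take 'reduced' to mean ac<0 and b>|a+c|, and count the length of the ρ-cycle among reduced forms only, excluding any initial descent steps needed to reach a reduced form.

D = 184, ⌊√D⌋ = 13
river: ρ → (-5,12,2)
river: ρ → (2,12,-5)
river: ρ → (-5,8,6)
river: ρ → (6,4,-7)
river: ρ → (-7,10,3)
river: ρ → (3,8,-10)
river: ρ → (-10,12,1)
river: ρ → (1,12,-10)
river: ρ → (-10,8,3)
river: ρ → (3,10,-7)
river: ρ → (-7,4,6)
river: ρ → (6,8,-5)
ρ-cycle length = 12 (tail of 0 descent steps not counted)

12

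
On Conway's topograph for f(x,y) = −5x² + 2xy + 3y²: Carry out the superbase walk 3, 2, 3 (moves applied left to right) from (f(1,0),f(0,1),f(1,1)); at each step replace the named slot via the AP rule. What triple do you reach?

start (-5,3,0) = (f(1,0),f(0,1),f(1,1))
replace slot 3: 2·((-5)+3) − 0 = -4 → (-5,3,-4)
replace slot 2: 2·((-5)+(-4)) − 3 = -21 → (-5,-21,-4)
replace slot 3: 2·((-5)+(-21)) − (-4) = -48 → (-5,-21,-48)

-5,-21,-48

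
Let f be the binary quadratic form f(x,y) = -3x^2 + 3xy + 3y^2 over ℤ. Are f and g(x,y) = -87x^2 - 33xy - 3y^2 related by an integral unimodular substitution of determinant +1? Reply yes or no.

D₁ = 45, D₂ = 45
river cycle of f (length 2): (3, 3, -3), (-3, 3, 3)
river cycle of g (length 2): (-3, 3, 3), (3, 3, -3)
cycles coincide ⇒ equivalent

yes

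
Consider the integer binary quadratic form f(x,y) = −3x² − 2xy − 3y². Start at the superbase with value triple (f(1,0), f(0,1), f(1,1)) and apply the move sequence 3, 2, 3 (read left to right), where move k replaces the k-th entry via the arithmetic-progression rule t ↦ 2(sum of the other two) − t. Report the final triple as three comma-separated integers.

start (-3,-3,-8) = (f(1,0),f(0,1),f(1,1))
replace slot 3: 2·((-3)+(-3)) − (-8) = -4 → (-3,-3,-4)
replace slot 2: 2·((-3)+(-4)) − (-3) = -11 → (-3,-11,-4)
replace slot 3: 2·((-3)+(-11)) − (-4) = -24 → (-3,-11,-24)

-3,-11,-24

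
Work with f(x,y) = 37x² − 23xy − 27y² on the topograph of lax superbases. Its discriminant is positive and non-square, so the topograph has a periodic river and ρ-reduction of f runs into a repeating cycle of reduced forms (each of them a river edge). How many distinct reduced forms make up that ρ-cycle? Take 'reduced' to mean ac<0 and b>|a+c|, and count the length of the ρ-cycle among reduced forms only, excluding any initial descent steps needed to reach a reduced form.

D = 4525, ⌊√D⌋ = 67
descent: ρ → (-27,23,37)  [lands on river]
river: ρ → (37,51,-13)
river: ρ → (-13,53,33)
river: ρ → (33,13,-33)
river: ρ → (-33,53,13)
river: ρ → (13,51,-37)
river: ρ → (-37,23,27)
river: ρ → (27,31,-33)
river: ρ → (-33,35,25)
river: ρ → (25,65,-3)
river: ρ → (-3,67,3)
river: ρ → (3,65,-25)
river: ρ → (-25,35,33)
river: ρ → (33,31,-27)
ρ-cycle length = 14 (tail of 1 descent step not counted)

14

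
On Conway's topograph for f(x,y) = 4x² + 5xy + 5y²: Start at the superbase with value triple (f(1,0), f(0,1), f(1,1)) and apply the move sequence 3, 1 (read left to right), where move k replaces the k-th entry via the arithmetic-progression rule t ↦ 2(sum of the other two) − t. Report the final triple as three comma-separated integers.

start (4,5,14) = (f(1,0),f(0,1),f(1,1))
replace slot 3: 2·(4+5) − 14 = 4 → (4,5,4)
replace slot 1: 2·(5+4) − 4 = 14 → (14,5,4)

14,5,4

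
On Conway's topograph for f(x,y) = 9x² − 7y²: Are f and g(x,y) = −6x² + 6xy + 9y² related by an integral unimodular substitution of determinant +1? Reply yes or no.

D₁ = 252, D₂ = 252
river cycle of f (length 2): (-7, 14, 2), (2, 14, -7)
river cycle of g (length 4): (9, 12, -3), (-3, 12, 9), (9, 6, -6), (-6, 6, 9)
cycles differ ⇒ inequivalent

no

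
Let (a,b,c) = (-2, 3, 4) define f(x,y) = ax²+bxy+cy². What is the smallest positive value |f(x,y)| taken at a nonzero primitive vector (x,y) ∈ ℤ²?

river: ρ → (4,5,-1)
river: ρ → (-1,5,4)
river: ρ → (4,3,-2)
river: ρ → (-2,5,2)
river: ρ → (2,3,-4)
river: ρ → (-4,5,1)
river: ρ → (1,5,-4)
river: ρ → (-4,3,2)
river: ρ → (2,5,-2)
river: ρ → (-2,3,4)
closes: descent 0, river 10
min |a| on river = 1

1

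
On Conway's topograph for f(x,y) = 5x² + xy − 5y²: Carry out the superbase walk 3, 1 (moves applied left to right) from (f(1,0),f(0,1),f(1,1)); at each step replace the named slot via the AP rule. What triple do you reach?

start (5,-5,1) = (f(1,0),f(0,1),f(1,1))
replace slot 3: 2·(5+(-5)) − 1 = -1 → (5,-5,-1)
replace slot 1: 2·((-5)+(-1)) − 5 = -17 → (-17,-5,-1)

-17,-5,-1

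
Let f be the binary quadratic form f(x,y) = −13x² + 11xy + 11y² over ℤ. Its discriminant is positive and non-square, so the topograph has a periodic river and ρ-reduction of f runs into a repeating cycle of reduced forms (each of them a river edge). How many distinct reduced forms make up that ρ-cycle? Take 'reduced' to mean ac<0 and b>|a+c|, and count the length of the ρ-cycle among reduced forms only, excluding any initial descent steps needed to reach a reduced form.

D = 693, ⌊√D⌋ = 26
river: ρ → (11,11,-13)
river: ρ → (-13,15,9)
river: ρ → (9,21,-7)
river: ρ → (-7,21,9)
river: ρ → (9,15,-13)
river: ρ → (-13,11,11)
ρ-cycle length = 6 (tail of 0 descent steps not counted)

6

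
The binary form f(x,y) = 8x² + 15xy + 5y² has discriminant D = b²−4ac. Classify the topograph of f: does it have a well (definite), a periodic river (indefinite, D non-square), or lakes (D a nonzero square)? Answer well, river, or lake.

D = b²−4ac = 15² − 4·8·5 = 65
D > 0 non-square ⇒ indefinite ⇒ periodic river

river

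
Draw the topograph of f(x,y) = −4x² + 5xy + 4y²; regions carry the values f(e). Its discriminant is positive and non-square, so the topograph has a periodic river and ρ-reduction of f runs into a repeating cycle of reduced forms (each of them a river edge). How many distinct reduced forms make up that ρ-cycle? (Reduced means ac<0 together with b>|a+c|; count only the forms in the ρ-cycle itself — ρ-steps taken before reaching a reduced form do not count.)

D = 89, ⌊√D⌋ = 9
river: ρ → (4,3,-5)
river: ρ → (-5,7,2)
river: ρ → (2,9,-1)
river: ρ → (-1,9,2)
river: ρ → (2,7,-5)
river: ρ → (-5,3,4)
river: ρ → (4,5,-4)
river: ρ → (-4,3,5)
river: ρ → (5,7,-2)
river: ρ → (-2,9,1)
river: ρ → (1,9,-2)
river: ρ → (-2,7,5)
river: ρ → (5,3,-4)
river: ρ → (-4,5,4)
ρ-cycle length = 14 (tail of 0 descent steps not counted)

14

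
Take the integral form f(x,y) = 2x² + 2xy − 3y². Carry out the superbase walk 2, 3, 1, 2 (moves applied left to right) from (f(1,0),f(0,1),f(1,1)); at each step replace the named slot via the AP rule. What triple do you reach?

start (2,-3,1) = (f(1,0),f(0,1),f(1,1))
replace slot 2: 2·(2+1) − (-3) = 9 → (2,9,1)
replace slot 3: 2·(2+9) − 1 = 21 → (2,9,21)
replace slot 1: 2·(9+21) − 2 = 58 → (58,9,21)
replace slot 2: 2·(58+21) − 9 = 149 → (58,149,21)

58,149,21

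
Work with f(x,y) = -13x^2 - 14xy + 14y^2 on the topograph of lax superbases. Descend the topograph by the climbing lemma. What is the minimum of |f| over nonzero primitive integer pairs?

descent: ρ → (14,14,-13)  [lands on river]
river: ρ → (-13,12,15)
river: ρ → (15,18,-10)
river: ρ → (-10,22,11)
river: ρ → (11,22,-10)
river: ρ → (-10,18,15)
river: ρ → (15,12,-13)
river: ρ → (-13,14,14)
closes: descent 1, river 8
min |a| on river = 10

10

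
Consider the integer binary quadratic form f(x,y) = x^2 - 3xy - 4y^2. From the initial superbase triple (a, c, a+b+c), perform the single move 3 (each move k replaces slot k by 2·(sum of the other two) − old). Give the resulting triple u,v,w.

start (1,-4,-6) = (f(1,0),f(0,1),f(1,1))
replace slot 3: 2·(1+(-4)) − (-6) = 0 → (1,-4,0)

1,-4,0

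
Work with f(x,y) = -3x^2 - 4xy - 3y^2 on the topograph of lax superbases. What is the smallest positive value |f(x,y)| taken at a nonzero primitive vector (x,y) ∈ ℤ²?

translate: b→-2 (≡4 mod 6), so (3,4,3)→(3,-2,2)
flip: (3,-2,2)→(2,2,3)
reduced (well bottom): (2,2,3) with a≤c, −a<b≤a
well minimum |f| = |-2| = 2 (negative-definite)

2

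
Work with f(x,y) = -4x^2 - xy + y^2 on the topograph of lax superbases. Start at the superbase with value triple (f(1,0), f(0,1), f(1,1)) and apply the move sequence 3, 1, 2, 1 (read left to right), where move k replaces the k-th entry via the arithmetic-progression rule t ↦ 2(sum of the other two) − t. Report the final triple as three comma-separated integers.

start (-4,1,-4) = (f(1,0),f(0,1),f(1,1))
replace slot 3: 2·((-4)+1) − (-4) = -2 → (-4,1,-2)
replace slot 1: 2·(1+(-2)) − (-4) = 2 → (2,1,-2)
replace slot 2: 2·(2+(-2)) − 1 = -1 → (2,-1,-2)
replace slot 1: 2·((-1)+(-2)) − 2 = -8 → (-8,-1,-2)

-8,-1,-2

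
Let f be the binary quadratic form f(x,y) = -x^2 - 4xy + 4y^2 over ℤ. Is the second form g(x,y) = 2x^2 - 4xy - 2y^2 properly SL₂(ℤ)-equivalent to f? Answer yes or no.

D₁ = 32, D₂ = 32
river cycle of f (length 2): (4, 4, -1), (-1, 4, 4)
river cycle of g (length 2): (-2, 4, 2), (2, 4, -2)
cycles differ ⇒ inequivalent

no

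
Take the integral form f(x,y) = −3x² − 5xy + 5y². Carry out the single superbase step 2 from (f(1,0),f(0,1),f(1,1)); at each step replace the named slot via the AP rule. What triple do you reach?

start (-3,5,-3) = (f(1,0),f(0,1),f(1,1))
replace slot 2: 2·((-3)+(-3)) − 5 = -17 → (-3,-17,-3)

-3,-17,-3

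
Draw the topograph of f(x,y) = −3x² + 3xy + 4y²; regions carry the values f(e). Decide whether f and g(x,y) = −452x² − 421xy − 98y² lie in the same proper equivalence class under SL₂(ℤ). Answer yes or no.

D₁ = 57, D₂ = 57
river cycle of f (length 6): (4, 5, -2), (-2, 7, 1), (1, 7, -2), (-2, 5, 4), (4, 3, -3), (-3, 3, 4)
river cycle of g (length 6): (-2, 7, 1), (1, 7, -2), (-2, 5, 4), (4, 3, -3), (-3, 3, 4), (4, 5, -2)
cycles coincide ⇒ equivalent

yes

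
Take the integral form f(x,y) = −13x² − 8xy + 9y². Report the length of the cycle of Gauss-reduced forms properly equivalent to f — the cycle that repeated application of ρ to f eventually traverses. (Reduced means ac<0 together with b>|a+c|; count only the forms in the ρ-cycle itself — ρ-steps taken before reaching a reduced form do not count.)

D = 532, ⌊√D⌋ = 23
descent: ρ → (9,8,-13)  [lands on river]
river: ρ → (-13,18,4)
river: ρ → (4,22,-3)
river: ρ → (-3,20,11)
river: ρ → (11,2,-12)
river: ρ → (-12,22,1)
river: ρ → (1,22,-12)
river: ρ → (-12,2,11)
river: ρ → (11,20,-3)
river: ρ → (-3,22,4)
river: ρ → (4,18,-13)
river: ρ → (-13,8,9)
river: ρ → (9,10,-12)
river: ρ → (-12,14,7)
river: ρ → (7,14,-12)
river: ρ → (-12,10,9)
ρ-cycle length = 16 (tail of 1 descent step not counted)

16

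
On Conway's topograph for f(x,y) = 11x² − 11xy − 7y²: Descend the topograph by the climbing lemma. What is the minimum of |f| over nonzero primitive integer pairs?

descent: ρ → (-7,11,11)  [lands on river]
river: ρ → (11,11,-7)
river: ρ → (-7,17,5)
river: ρ → (5,13,-13)
river: ρ → (-13,13,5)
river: ρ → (5,17,-7)
closes: descent 1, river 6
min |a| on river = 5

5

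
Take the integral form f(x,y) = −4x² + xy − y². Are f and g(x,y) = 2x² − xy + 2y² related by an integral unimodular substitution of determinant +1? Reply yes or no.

D₁ = -15, D₂ = -15
f is negative-definite; reduce −f:
−f: flip: (4,-1,1)→(1,1,4)
−f: reduced (well bottom): (1,1,4) with a≤c, −a<b≤a
flip sign back: reduced form of f is (-1,-1,-4)
g: flip: (2,-1,2)→(2,1,2)
g: reduced (well bottom): (2,1,2) with a≤c, −a<b≤a
reduced forms (-1, -1, -4) vs (2, 1, 2) ⇒ inequivalent

no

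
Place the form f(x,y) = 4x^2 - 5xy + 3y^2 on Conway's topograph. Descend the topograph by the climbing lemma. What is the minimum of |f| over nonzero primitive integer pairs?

translate: b→3 (≡-5 mod 8), so (4,-5,3)→(4,3,2)
flip: (4,3,2)→(2,-3,4)
translate: b→1 (≡-3 mod 4), so (2,-3,4)→(2,1,3)
reduced (well bottom): (2,1,3) with a≤c, −a<b≤a
well minimum = a = 2

2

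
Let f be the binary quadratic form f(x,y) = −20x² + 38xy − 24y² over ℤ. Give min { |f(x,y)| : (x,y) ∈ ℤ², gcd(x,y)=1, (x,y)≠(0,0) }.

translate: b→2 (≡-38 mod 40), so (20,-38,24)→(20,2,6)
flip: (20,2,6)→(6,-2,20)
reduced (well bottom): (6,-2,20) with a≤c, −a<b≤a
well minimum |f| = |-6| = 6 (negative-definite)

6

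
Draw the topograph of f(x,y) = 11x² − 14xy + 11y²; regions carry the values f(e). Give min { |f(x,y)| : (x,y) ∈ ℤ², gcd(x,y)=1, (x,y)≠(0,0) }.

translate: b→8 (≡-14 mod 22), so (11,-14,11)→(11,8,8)
flip: (11,8,8)→(8,-8,11)
translate: b→8 (≡-8 mod 16), so (8,-8,11)→(8,8,11)
reduced (well bottom): (8,8,11) with a≤c, −a<b≤a
well minimum = a = 8

8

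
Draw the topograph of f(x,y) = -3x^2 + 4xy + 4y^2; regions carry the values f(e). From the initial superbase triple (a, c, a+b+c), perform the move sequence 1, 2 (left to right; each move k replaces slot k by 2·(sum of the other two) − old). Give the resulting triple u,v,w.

start (-3,4,5) = (f(1,0),f(0,1),f(1,1))
replace slot 1: 2·(4+5) − (-3) = 21 → (21,4,5)
replace slot 2: 2·(21+5) − 4 = 48 → (21,48,5)

21,48,5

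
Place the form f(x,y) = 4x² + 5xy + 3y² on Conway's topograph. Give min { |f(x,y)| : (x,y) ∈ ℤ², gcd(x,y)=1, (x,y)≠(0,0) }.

translate: b→-3 (≡5 mod 8), so (4,5,3)→(4,-3,2)
flip: (4,-3,2)→(2,3,4)
translate: b→-1 (≡3 mod 4), so (2,3,4)→(2,-1,3)
reduced (well bottom): (2,-1,3) with a≤c, −a<b≤a
well minimum = a = 2

2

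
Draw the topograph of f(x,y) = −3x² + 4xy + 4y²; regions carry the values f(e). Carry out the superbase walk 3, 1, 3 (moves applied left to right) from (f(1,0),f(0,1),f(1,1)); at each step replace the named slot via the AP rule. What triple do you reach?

start (-3,4,5) = (f(1,0),f(0,1),f(1,1))
replace slot 3: 2·((-3)+4) − 5 = -3 → (-3,4,-3)
replace slot 1: 2·(4+(-3)) − (-3) = 5 → (5,4,-3)
replace slot 3: 2·(5+4) − (-3) = 21 → (5,4,21)

5,4,21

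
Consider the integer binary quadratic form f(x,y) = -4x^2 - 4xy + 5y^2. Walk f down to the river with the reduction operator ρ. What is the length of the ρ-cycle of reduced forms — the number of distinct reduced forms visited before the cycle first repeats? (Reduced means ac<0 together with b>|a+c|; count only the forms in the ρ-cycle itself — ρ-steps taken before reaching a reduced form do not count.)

D = 96, ⌊√D⌋ = 9
descent: ρ → (5,4,-4)  [lands on river]
river: ρ → (-4,4,5)
river: ρ → (5,6,-3)
river: ρ → (-3,6,5)
ρ-cycle length = 4 (tail of 1 descent step not counted)

4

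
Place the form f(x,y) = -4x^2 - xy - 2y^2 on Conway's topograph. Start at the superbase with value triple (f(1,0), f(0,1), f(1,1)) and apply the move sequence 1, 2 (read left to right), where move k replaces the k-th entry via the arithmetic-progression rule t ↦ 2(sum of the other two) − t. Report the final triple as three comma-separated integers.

start (-4,-2,-7) = (f(1,0),f(0,1),f(1,1))
replace slot 1: 2·((-2)+(-7)) − (-4) = -14 → (-14,-2,-7)
replace slot 2: 2·((-14)+(-7)) − (-2) = -40 → (-14,-40,-7)

-14,-40,-7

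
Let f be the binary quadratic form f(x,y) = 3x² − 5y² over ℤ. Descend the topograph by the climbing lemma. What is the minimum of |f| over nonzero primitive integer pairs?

descent: ρ → (-5,0,3)
descent: ρ → (3,6,-2)  [lands on river]
river: ρ → (-2,6,3)
closes: descent 2, river 2
min |a| on river = 2

2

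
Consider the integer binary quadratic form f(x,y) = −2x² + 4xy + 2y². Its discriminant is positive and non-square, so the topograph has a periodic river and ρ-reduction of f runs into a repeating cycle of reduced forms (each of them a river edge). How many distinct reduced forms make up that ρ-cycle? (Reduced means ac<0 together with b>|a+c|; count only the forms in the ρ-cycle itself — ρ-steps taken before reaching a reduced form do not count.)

D = 32, ⌊√D⌋ = 5
river: ρ → (2,4,-2)
river: ρ → (-2,4,2)
ρ-cycle length = 2 (tail of 0 descent steps not counted)

2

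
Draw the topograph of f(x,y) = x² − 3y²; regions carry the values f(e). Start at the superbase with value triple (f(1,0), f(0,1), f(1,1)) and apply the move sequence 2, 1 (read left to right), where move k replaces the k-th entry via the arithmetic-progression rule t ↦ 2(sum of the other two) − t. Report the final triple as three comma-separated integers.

start (1,-3,-2) = (f(1,0),f(0,1),f(1,1))
replace slot 2: 2·(1+(-2)) − (-3) = 1 → (1,1,-2)
replace slot 1: 2·(1+(-2)) − 1 = -3 → (-3,1,-2)

-3,1,-2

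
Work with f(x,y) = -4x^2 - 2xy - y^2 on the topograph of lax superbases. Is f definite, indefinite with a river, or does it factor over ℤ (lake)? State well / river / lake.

D = b²−4ac = (-2)² − 4·(-4)·(-1) = -12
D < 0 ⇒ definite ⇒ every region one sign ⇒ single well

well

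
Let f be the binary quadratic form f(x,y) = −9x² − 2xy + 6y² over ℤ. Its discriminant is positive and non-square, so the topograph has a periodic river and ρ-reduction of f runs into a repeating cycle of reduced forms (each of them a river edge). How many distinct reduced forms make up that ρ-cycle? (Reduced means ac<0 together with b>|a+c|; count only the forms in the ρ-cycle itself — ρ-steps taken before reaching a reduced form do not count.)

D = 220, ⌊√D⌋ = 14
descent: ρ → (6,14,-1)  [lands on river]
river: ρ → (-1,14,6)
river: ρ → (6,10,-5)
river: ρ → (-5,10,6)
ρ-cycle length = 4 (tail of 1 descent step not counted)

4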